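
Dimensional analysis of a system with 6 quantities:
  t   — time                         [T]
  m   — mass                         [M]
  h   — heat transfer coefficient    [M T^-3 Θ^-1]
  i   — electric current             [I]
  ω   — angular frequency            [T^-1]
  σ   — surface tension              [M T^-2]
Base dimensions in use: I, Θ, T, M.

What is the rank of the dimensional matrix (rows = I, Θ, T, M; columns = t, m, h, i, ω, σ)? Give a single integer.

Dimensional matrix (I×Θ×T×M by t×m×h×i×ω×σ):
  I: [ 0  0  0  1  0  0]
  Θ: [ 0  0 -1  0  0  0]
  T: [ 1  0 -3  0 -1 -2]
  M: [ 0  1  1  0  0  1]
Row reduction gives pivot columns t,m,h,i; rank = 4

4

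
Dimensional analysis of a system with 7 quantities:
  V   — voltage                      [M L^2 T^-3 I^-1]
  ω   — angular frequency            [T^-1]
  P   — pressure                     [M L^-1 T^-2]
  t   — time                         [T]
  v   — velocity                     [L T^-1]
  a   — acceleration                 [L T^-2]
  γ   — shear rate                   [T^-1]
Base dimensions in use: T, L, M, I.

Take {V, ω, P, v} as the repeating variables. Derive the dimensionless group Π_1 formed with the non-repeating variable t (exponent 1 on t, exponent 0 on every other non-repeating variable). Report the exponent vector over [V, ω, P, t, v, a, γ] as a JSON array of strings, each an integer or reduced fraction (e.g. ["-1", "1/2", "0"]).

["0", "1", "0", "1", "0", "0", "0"]

Dimensional matrix (T×L×M×I by V×ω×P×t×v×a×γ):
  T: [-3 -1 -2  1 -1 -2 -1]
  L: [ 2  0 -1  0  1  1  0]
  M: [ 1  0  1  0  0  0  0]
  I: [-1  0  0  0  0  0  0]
Row reduction gives pivot columns V,ω,P,v; rank = 4
Pivot set = {V,ω,P,v}, free = {t,a,γ}
RREF:
  r0: [   1    0    0    0    0    0    0]
  r1: [   0    1    0   -1    0    1    1]
  r2: [   0    0    1    0    0    0    0]
  r3: [   0    0    0    0    1    1    0]
Fix exponent of t at 1, a at 0, γ at 0; solve each RREF row for its pivot's exponent:
  r0: exp(V) + (0)·1 = 0 ⇒ exp(V) = 0
  r1: exp(ω) + (-1)·1 = 0 ⇒ exp(ω) = 1
  r2: exp(P) + (0)·1 = 0 ⇒ exp(P) = 0
  r3: exp(v) + (0)·1 = 0 ⇒ exp(v) = 0
Π_1 = ω · t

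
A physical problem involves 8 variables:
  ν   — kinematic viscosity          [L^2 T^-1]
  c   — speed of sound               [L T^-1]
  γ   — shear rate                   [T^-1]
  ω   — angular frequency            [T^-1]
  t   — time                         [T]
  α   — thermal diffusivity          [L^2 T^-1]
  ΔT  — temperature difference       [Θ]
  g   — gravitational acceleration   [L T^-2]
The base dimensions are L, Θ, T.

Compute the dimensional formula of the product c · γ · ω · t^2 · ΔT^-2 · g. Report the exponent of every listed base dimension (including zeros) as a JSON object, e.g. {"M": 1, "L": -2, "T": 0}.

{"L": 2, "Θ": -2, "T": -3}

Write exponents as rows L,Θ,T / cols ν,c,γ,ω,t,α,ΔT,g:
  L: [ 2  1  0  0  0  2  0  1]
  Θ: [ 0  0  0  0  0  0  1  0]
  T: [-1 -1 -1 -1  1 -1  0 -2]
  [L]: (1)·1+(1)·0+(1)·0+(2)·0+(-2)·0+(1)·1 = 2
  [Θ]: (1)·0+(1)·0+(1)·0+(2)·0+(-2)·1+(1)·0 = -2
  [T]: (1)·-1+(1)·-1+(1)·-1+(2)·1+(-2)·0+(1)·-2 = -3
⇒ L^2 Θ^-2 T^-3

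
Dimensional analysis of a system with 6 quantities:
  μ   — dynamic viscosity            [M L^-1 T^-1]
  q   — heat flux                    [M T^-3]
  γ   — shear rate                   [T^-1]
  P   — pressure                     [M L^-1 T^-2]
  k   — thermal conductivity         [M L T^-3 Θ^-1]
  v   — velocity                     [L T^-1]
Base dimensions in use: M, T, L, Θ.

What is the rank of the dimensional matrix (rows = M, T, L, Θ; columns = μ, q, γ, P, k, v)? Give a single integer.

4

Write exponents as rows M,T,L,Θ / cols μ,q,γ,P,k,v:
  M: [ 1  1  0  1  1  0]
  T: [-1 -3 -1 -2 -3 -1]
  L: [-1  0  0 -1  1  1]
  Θ: [ 0  0  0  0 -1  0]
Echelon form has 4 nonzero rows (pivots: μ,q,γ,k)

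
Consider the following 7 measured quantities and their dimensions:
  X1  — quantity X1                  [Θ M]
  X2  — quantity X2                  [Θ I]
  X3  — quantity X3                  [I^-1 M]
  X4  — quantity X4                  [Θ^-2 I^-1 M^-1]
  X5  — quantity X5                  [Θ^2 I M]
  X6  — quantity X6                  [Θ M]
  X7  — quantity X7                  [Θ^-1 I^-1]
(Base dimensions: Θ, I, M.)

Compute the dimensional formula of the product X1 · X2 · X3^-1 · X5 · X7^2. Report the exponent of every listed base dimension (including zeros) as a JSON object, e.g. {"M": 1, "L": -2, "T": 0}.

Dimensional matrix (Θ×I×M by X1×X2×X3×X4×X5×X6×X7):
  Θ: [ 1  1  0 -2  2  1 -1]
  I: [ 0  1 -1 -1  1  0 -1]
  M: [ 1  0  1 -1  1  1  0]
  [Θ]: (1)·1+(1)·1+(-1)·0+(1)·2+(2)·-1 = 2
  [I]: (1)·0+(1)·1+(-1)·-1+(1)·1+(2)·-1 = 1
  [M]: (1)·1+(1)·0+(-1)·1+(1)·1+(2)·0 = 1
⇒ Θ^2 I M

{"Θ": 2, "I": 1, "M": 1}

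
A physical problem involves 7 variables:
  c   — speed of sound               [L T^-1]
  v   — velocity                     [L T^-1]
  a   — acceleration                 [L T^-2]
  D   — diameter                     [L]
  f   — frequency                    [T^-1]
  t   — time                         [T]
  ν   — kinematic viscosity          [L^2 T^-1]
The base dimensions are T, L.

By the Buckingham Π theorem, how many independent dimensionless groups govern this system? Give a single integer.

5

Exponent matrix [T,L] × [c,v,a,D,f,t,ν]:
  T: [-1 -1 -2  0 -1  1 -1]
  L: [ 1  1  1  1  0  0  2]
Row reduction gives pivot columns c,a; rank = 2
n=7, r=2 ⇒ 5 dimensionless groups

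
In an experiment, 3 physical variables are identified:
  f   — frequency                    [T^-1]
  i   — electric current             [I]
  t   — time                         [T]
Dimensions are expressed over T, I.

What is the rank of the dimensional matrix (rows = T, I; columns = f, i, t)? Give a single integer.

2

Write exponents as rows T,I / cols f,i,t:
  T: [-1  0  1]
  I: [ 0  1  0]
RREF → pivots at {f,i} ⇒ r = 2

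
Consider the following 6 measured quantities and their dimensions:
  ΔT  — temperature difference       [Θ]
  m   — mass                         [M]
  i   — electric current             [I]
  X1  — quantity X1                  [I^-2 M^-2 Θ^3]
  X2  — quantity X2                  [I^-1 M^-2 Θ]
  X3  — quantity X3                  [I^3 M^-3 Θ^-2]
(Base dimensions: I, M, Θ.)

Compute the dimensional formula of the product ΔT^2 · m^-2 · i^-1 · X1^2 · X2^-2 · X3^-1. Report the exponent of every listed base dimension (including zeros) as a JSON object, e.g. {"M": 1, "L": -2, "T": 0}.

Dimensional matrix (I×M×Θ by ΔT×m×i×X1×X2×X3):
  I: [ 0  0  1 -2 -1  3]
  M: [ 0  1  0 -2 -2 -3]
  Θ: [ 1  0  0  3  1 -2]
  [I]: (2)·0+(-2)·0+(-1)·1+(2)·-2+(-2)·-1+(-1)·3 = -6
  [M]: (2)·0+(-2)·1+(-1)·0+(2)·-2+(-2)·-2+(-1)·-3 = 1
  [Θ]: (2)·1+(-2)·0+(-1)·0+(2)·3+(-2)·1+(-1)·-2 = 8
⇒ I^-6 M Θ^8

{"I": -6, "M": 1, "Θ": 8}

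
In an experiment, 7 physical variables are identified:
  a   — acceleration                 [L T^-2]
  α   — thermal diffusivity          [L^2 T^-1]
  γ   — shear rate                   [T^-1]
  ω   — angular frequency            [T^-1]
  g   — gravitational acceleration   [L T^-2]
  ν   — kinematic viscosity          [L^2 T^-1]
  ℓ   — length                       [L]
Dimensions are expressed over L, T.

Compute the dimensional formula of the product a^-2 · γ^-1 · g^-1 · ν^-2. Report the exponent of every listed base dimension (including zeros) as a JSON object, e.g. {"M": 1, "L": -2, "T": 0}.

{"L": -7, "T": 9}

Exponent matrix [L,T] × [a,α,γ,ω,g,ν,ℓ]:
  L: [ 1  2  0  0  1  2  1]
  T: [-2 -1 -1 -1 -2 -1  0]
  [L]: (-2)·1+(-1)·0+(-1)·1+(-2)·2 = -7
  [T]: (-2)·-2+(-1)·-1+(-1)·-2+(-2)·-1 = 9
⇒ L^-7 T^9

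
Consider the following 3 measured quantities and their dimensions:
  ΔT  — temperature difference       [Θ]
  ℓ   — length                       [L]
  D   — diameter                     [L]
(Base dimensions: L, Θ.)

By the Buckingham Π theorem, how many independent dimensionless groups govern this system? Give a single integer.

1

Exponent matrix [L,Θ] × [ΔT,ℓ,D]:
  L: [ 0  1  1]
  Θ: [ 1  0  0]
Row reduction gives pivot columns ΔT,ℓ; rank = 2
3 vars − rank 2 = 1 Π group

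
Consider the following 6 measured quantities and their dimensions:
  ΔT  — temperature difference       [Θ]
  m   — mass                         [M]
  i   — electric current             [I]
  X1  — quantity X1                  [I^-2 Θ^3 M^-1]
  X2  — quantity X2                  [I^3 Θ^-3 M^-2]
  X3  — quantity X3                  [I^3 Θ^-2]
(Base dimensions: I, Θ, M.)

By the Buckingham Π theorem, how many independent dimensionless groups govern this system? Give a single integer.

Dimensional matrix (I×Θ×M by ΔT×m×i×X1×X2×X3):
  I: [ 0  0  1 -2  3  3]
  Θ: [ 1  0  0  3 -3 -2]
  M: [ 0  1  0 -1 -2  0]
RREF → pivots at {ΔT,m,i} ⇒ r = 3
Π count = n − r = 6 − 3 = 3

3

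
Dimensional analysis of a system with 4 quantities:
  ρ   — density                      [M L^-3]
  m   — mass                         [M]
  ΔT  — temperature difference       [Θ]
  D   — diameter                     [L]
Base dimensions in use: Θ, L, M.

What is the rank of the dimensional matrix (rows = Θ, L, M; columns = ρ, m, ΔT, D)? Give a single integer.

3

Exponent matrix [Θ,L,M] × [ρ,m,ΔT,D]:
  Θ: [ 0  0  1  0]
  L: [-3  0  0  1]
  M: [ 1  1  0  0]
Row reduction gives pivot columns ρ,m,ΔT; rank = 3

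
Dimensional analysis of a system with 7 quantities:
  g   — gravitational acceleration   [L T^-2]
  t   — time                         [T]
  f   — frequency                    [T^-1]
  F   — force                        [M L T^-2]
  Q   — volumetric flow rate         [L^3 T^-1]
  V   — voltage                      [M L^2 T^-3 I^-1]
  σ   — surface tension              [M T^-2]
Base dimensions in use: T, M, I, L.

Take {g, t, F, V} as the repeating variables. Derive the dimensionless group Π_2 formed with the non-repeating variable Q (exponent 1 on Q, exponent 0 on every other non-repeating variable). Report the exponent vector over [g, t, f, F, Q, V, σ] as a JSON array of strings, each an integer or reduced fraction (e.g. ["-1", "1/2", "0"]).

["-3", "-5", "0", "0", "1", "0", "0"]

Write exponents as rows T,M,I,L / cols g,t,f,F,Q,V,σ:
  T: [-2  1 -1 -2 -1 -3 -2]
  M: [ 0  0  0  1  0  1  1]
  I: [ 0  0  0  0  0 -1  0]
  L: [ 1  0  0  1  3  2  0]
Row reduction gives pivot columns g,t,F,V; rank = 4
Repeat: g,t,F,V; free: f,Q,σ
RREF:
  r0: [   1    0    0    0    3    0   -1]
  r1: [   0    1   -1    0    5    0   -2]
  r2: [   0    0    0    1    0    0    1]
  r3: [   0    0    0    0    0    1    0]
Fix exponent of Q at 1, f at 0, σ at 0; solve each RREF row for its pivot's exponent:
  r0: exp(g) + (3)·1 = 0 ⇒ exp(g) = -3
  r1: exp(t) + (5)·1 = 0 ⇒ exp(t) = -5
  r2: exp(F) + (0)·1 = 0 ⇒ exp(F) = 0
  r3: exp(V) + (0)·1 = 0 ⇒ exp(V) = 0
Π_2 = g^-3 · t^-5 · Q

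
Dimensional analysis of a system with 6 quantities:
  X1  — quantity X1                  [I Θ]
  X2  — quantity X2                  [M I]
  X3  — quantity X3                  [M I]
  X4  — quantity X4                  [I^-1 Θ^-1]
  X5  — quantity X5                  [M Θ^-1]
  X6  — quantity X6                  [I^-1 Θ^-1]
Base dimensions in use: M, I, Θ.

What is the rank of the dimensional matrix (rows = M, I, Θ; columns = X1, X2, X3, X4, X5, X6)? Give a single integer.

Dimensional matrix (M×I×Θ by X1×X2×X3×X4×X5×X6):
  M: [ 0  1  1  0  1  0]
  I: [ 1  1  1 -1  0 -1]
  Θ: [ 1  0  0 -1 -1 -1]
Row reduction gives pivot columns X1,X2; rank = 2

2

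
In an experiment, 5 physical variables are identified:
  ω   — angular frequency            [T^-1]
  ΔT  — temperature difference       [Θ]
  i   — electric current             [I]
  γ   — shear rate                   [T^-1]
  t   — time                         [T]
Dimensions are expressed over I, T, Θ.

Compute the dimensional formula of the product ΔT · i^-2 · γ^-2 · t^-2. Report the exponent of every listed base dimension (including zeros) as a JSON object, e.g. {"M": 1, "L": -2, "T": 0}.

{"I": -2, "T": 0, "Θ": 1}

Write exponents as rows I,T,Θ / cols ω,ΔT,i,γ,t:
  I: [ 0  0  1  0  0]
  T: [-1  0  0 -1  1]
  Θ: [ 0  1  0  0  0]
  [I]: (1)·0+(-2)·1+(-2)·0+(-2)·0 = -2
  [T]: (1)·0+(-2)·0+(-2)·-1+(-2)·1 = 0
  [Θ]: (1)·1+(-2)·0+(-2)·0+(-2)·0 = 1
⇒ I^-2 Θ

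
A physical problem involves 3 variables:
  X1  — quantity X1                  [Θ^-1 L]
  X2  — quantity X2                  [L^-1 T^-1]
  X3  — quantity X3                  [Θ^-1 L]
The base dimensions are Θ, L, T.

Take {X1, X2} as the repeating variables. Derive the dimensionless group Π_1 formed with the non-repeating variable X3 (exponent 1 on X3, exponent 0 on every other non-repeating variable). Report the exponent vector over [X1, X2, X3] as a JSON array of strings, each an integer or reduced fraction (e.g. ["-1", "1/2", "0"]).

Exponent matrix [Θ,L,T] × [X1,X2,X3]:
  Θ: [-1  0 -1]
  L: [ 1 -1  1]
  T: [ 0 -1  0]
Row reduction gives pivot columns X1,X2; rank = 2
Pivot set = {X1,X2}, free = {X3}
RREF:
  r0: [   1    0    1]
  r1: [   0    1    0]
  r2: [   0    0    0]
Fix exponent of X3 at 1; solve each RREF row for its pivot's exponent:
  r0: exp(X1) + (1)·1 = 0 ⇒ exp(X1) = -1
  r1: exp(X2) + (0)·1 = 0 ⇒ exp(X2) = 0
Π_1 = X1^-1 · X3

["-1", "0", "1"]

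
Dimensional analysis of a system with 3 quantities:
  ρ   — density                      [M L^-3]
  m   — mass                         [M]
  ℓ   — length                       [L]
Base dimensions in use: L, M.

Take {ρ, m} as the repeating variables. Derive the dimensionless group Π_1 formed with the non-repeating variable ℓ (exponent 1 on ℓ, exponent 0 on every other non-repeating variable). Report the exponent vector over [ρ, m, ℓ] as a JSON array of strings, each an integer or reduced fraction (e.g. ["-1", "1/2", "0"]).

Dimensional matrix (L×M by ρ×m×ℓ):
  L: [-3  0  1]
  M: [ 1  1  0]
Row reduction gives pivot columns ρ,m; rank = 2
Pivot set = {ρ,m}, free = {ℓ}
RREF:
  r0: [   1    0 -1/3]
  r1: [   0    1  1/3]
Fix exponent of ℓ at 1; solve each RREF row for its pivot's exponent:
  r0: exp(ρ) + (-1/3)·1 = 0 ⇒ exp(ρ) = 1/3
  r1: exp(m) + (1/3)·1 = 0 ⇒ exp(m) = -1/3
Π_1 = ρ^(1/3) · m^(-1/3) · ℓ

["1/3", "-1/3", "1"]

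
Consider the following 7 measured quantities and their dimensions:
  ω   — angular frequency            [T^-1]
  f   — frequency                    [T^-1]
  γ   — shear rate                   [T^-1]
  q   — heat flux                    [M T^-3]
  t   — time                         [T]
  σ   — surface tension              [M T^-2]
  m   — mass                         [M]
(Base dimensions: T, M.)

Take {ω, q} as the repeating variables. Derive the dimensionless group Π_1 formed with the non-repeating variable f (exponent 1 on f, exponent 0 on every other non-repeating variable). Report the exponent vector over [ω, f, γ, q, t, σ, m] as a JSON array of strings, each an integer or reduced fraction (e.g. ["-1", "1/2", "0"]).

Write exponents as rows T,M / cols ω,f,γ,q,t,σ,m:
  T: [-1 -1 -1 -3  1 -2  0]
  M: [ 0  0  0  1  0  1  1]
Echelon form has 2 nonzero rows (pivots: ω,q)
Repeat: ω,q; free: f,γ,t,σ,m
RREF:
  r0: [   1    1    1    0   -1   -1   -3]
  r1: [   0    0    0    1    0    1    1]
Fix exponent of f at 1, γ at 0, t at 0, σ at 0, m at 0; solve each RREF row for its pivot's exponent:
  r0: exp(ω) + (1)·1 = 0 ⇒ exp(ω) = -1
  r1: exp(q) + (0)·1 = 0 ⇒ exp(q) = 0
Π_1 = ω^-1 · f

["-1", "1", "0", "0", "0", "0", "0"]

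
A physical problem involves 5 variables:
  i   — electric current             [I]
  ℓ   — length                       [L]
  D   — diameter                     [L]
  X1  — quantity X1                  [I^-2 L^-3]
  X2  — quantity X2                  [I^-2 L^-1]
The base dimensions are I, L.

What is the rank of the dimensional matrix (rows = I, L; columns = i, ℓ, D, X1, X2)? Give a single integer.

2

Write exponents as rows I,L / cols i,ℓ,D,X1,X2:
  I: [ 1  0  0 -2 -2]
  L: [ 0  1  1 -3 -1]
Row reduction gives pivot columns i,ℓ; rank = 2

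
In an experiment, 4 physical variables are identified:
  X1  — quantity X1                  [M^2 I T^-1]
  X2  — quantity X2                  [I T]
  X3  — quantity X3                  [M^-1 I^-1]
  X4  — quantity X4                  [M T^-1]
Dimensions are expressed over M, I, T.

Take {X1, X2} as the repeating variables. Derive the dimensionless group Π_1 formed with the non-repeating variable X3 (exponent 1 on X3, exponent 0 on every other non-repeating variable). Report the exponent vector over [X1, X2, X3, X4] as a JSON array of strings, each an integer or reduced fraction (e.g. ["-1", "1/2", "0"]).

["1/2", "1/2", "1", "0"]

Exponent matrix [M,I,T] × [X1,X2,X3,X4]:
  M: [ 2  0 -1  1]
  I: [ 1  1 -1  0]
  T: [-1  1  0 -1]
RREF → pivots at {X1,X2} ⇒ r = 2
Repeat: X1,X2; free: X3,X4
RREF:
  r0: [   1    0 -1/2  1/2]
  r1: [   0    1 -1/2 -1/2]
  r2: [   0    0    0    0]
Fix exponent of X3 at 1, X4 at 0; solve each RREF row for its pivot's exponent:
  r0: exp(X1) + (-1/2)·1 = 0 ⇒ exp(X1) = 1/2
  r1: exp(X2) + (-1/2)·1 = 0 ⇒ exp(X2) = 1/2
Π_1 = X1^(1/2) · X2^(1/2) · X3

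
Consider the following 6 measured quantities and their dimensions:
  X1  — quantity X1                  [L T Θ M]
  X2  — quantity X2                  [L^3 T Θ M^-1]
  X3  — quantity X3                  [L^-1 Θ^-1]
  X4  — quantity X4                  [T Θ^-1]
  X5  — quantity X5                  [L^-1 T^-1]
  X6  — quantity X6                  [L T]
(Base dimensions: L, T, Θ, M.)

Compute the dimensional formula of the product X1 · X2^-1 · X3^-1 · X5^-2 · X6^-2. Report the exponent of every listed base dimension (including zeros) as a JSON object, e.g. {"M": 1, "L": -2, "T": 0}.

{"L": -1, "T": 0, "Θ": 1, "M": 2}

Exponent matrix [L,T,Θ,M] × [X1,X2,X3,X4,X5,X6]:
  L: [ 1  3 -1  0 -1  1]
  T: [ 1  1  0  1 -1  1]
  Θ: [ 1  1 -1 -1  0  0]
  M: [ 1 -1  0  0  0  0]
  [L]: (1)·1+(-1)·3+(-1)·-1+(-2)·-1+(-2)·1 = -1
  [T]: (1)·1+(-1)·1+(-1)·0+(-2)·-1+(-2)·1 = 0
  [Θ]: (1)·1+(-1)·1+(-1)·-1+(-2)·0+(-2)·0 = 1
  [M]: (1)·1+(-1)·-1+(-1)·0+(-2)·0+(-2)·0 = 2
⇒ L^-1 Θ M^2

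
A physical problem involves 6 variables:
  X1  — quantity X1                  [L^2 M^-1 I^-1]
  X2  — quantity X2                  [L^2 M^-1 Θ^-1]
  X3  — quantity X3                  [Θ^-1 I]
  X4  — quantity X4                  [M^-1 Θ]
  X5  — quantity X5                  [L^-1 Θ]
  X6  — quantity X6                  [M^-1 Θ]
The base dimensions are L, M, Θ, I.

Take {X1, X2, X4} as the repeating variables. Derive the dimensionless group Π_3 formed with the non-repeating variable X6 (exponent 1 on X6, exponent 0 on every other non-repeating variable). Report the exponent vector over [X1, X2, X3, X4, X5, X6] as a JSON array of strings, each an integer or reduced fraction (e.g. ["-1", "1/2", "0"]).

Exponent matrix [L,M,Θ,I] × [X1,X2,X3,X4,X5,X6]:
  L: [ 2  2  0  0 -1  0]
  M: [-1 -1  0 -1  0 -1]
  Θ: [ 0 -1 -1  1  1  1]
  I: [-1  0  1  0  0  0]
RREF → pivots at {X1,X2,X4} ⇒ r = 3
Pivot set = {X1,X2,X4}, free = {X3,X5,X6}
RREF:
  r0: [   1    0   -1    0    0    0]
  r1: [   0    1    1    0 -1/2    0]
  r2: [   0    0    0    1  1/2    1]
  r3: [   0    0    0    0    0    0]
Fix exponent of X6 at 1, X3 at 0, X5 at 0; solve each RREF row for its pivot's exponent:
  r0: exp(X1) + (0)·1 = 0 ⇒ exp(X1) = 0
  r1: exp(X2) + (0)·1 = 0 ⇒ exp(X2) = 0
  r2: exp(X4) + (1)·1 = 0 ⇒ exp(X4) = -1
Π_3 = X4^-1 · X6

["0", "0", "0", "-1", "0", "1"]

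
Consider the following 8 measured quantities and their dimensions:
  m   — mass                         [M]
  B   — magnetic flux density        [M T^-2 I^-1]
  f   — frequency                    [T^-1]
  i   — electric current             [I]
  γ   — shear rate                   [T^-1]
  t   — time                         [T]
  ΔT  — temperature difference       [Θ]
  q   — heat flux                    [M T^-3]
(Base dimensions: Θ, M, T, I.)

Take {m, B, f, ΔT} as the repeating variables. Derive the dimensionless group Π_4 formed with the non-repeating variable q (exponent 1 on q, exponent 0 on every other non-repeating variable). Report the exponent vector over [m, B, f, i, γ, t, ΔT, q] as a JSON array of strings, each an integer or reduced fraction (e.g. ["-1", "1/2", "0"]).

Write exponents as rows Θ,M,T,I / cols m,B,f,i,γ,t,ΔT,q:
  Θ: [ 0  0  0  0  0  0  1  0]
  M: [ 1  1  0  0  0  0  0  1]
  T: [ 0 -2 -1  0 -1  1  0 -3]
  I: [ 0 -1  0  1  0  0  0  0]
RREF → pivots at {m,B,f,ΔT} ⇒ r = 4
Repeat: m,B,f,ΔT; free: i,γ,t,q
RREF:
  r0: [   1    0    0    1    0    0    0    1]
  r1: [   0    1    0   -1    0    0    0    0]
  r2: [   0    0    1    2    1   -1    0    3]
  r3: [   0    0    0    0    0    0    1    0]
Fix exponent of q at 1, i at 0, γ at 0, t at 0; solve each RREF row for its pivot's exponent:
  r0: exp(m) + (1)·1 = 0 ⇒ exp(m) = -1
  r1: exp(B) + (0)·1 = 0 ⇒ exp(B) = 0
  r2: exp(f) + (3)·1 = 0 ⇒ exp(f) = -3
  r3: exp(ΔT) + (0)·1 = 0 ⇒ exp(ΔT) = 0
Π_4 = m^-1 · f^-3 · q

["-1", "0", "-3", "0", "0", "0", "0", "1"]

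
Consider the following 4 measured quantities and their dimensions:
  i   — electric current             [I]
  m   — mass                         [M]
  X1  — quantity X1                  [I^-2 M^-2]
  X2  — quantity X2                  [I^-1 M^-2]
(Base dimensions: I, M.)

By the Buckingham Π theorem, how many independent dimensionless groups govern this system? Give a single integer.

Dimensional matrix (I×M by i×m×X1×X2):
  I: [ 1  0 -2 -1]
  M: [ 0  1 -2 -2]
RREF → pivots at {i,m} ⇒ r = 2
4 vars − rank 2 = 2 Π groups

2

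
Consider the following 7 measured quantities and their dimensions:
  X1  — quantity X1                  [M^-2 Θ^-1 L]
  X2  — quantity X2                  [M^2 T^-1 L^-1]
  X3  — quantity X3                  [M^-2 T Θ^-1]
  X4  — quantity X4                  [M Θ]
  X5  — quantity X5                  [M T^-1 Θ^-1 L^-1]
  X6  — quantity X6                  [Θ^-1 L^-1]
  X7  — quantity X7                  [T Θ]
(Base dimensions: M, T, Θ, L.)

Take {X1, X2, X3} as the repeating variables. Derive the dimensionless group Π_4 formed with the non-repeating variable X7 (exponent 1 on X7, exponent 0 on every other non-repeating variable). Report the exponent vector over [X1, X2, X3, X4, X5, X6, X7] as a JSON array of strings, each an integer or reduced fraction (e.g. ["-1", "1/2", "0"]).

["1", "1", "0", "0", "0", "0", "1"]

Write exponents as rows M,T,Θ,L / cols X1,X2,X3,X4,X5,X6,X7:
  M: [-2  2 -2  1  1  0  0]
  T: [ 0 -1  1  0 -1  0  1]
  Θ: [-1  0 -1  1 -1 -1  1]
  L: [ 1 -1  0  0 -1 -1  0]
RREF → pivots at {X1,X2,X3} ⇒ r = 3
Pivot set = {X1,X2,X3}, free = {X4,X5,X6,X7}
RREF:
  r0: [   1    0    0 -1/2  1/2    0   -1]
  r1: [   0    1    0 -1/2  3/2    1   -1]
  r2: [   0    0    1 -1/2  1/2    1    0]
  r3: [   0    0    0    0    0    0    0]
Fix exponent of X7 at 1, X4 at 0, X5 at 0, X6 at 0; solve each RREF row for its pivot's exponent:
  r0: exp(X1) + (-1)·1 = 0 ⇒ exp(X1) = 1
  r1: exp(X2) + (-1)·1 = 0 ⇒ exp(X2) = 1
  r2: exp(X3) + (0)·1 = 0 ⇒ exp(X3) = 0
Π_4 = X1 · X2 · X7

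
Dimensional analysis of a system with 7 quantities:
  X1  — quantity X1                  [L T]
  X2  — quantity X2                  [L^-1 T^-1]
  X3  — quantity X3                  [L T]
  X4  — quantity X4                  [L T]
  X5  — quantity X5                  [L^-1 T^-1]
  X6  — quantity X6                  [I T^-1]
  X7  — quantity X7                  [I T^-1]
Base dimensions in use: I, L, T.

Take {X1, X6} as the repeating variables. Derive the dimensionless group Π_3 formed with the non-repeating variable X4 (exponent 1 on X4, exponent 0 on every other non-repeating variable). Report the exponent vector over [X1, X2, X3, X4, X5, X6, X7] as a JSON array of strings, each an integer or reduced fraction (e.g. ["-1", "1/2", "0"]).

["-1", "0", "0", "1", "0", "0", "0"]

Exponent matrix [I,L,T] × [X1,X2,X3,X4,X5,X6,X7]:
  I: [ 0  0  0  0  0  1  1]
  L: [ 1 -1  1  1 -1  0  0]
  T: [ 1 -1  1  1 -1 -1 -1]
RREF → pivots at {X1,X6} ⇒ r = 2
Pivot set = {X1,X6}, free = {X2,X3,X4,X5,X7}
RREF:
  r0: [   1   -1    1    1   -1    0    0]
  r1: [   0    0    0    0    0    1    1]
  r2: [   0    0    0    0    0    0    0]
Fix exponent of X4 at 1, X2 at 0, X3 at 0, X5 at 0, X7 at 0; solve each RREF row for its pivot's exponent:
  r0: exp(X1) + (1)·1 = 0 ⇒ exp(X1) = -1
  r1: exp(X6) + (0)·1 = 0 ⇒ exp(X6) = 0
Π_3 = X1^-1 · X4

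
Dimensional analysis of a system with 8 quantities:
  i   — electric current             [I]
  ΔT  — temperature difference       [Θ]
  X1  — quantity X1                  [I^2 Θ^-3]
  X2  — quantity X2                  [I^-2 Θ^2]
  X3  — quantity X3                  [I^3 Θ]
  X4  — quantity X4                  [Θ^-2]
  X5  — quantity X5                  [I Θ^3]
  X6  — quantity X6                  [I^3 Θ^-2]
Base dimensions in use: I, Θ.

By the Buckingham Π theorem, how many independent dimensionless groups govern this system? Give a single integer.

Write exponents as rows I,Θ / cols i,ΔT,X1,X2,X3,X4,X5,X6:
  I: [ 1  0  2 -2  3  0  1  3]
  Θ: [ 0  1 -3  2  1 -2  3 -2]
RREF → pivots at {i,ΔT} ⇒ r = 2
n=8, r=2 ⇒ 6 dimensionless groups

6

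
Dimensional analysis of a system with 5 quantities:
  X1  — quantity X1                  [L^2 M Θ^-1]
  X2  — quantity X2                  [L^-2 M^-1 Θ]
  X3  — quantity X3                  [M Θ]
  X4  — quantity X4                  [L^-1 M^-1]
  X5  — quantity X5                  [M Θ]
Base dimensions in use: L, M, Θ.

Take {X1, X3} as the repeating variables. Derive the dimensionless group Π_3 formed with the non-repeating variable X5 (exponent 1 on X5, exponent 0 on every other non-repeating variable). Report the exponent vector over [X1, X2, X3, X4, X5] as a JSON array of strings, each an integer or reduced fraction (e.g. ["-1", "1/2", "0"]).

Dimensional matrix (L×M×Θ by X1×X2×X3×X4×X5):
  L: [ 2 -2  0 -1  0]
  M: [ 1 -1  1 -1  1]
  Θ: [-1  1  1  0  1]
Echelon form has 2 nonzero rows (pivots: X1,X3)
Repeat: X1,X3; free: X2,X4,X5
RREF:
  r0: [   1   -1    0 -1/2    0]
  r1: [   0    0    1 -1/2    1]
  r2: [   0    0    0    0    0]
Fix exponent of X5 at 1, X2 at 0, X4 at 0; solve each RREF row for its pivot's exponent:
  r0: exp(X1) + (0)·1 = 0 ⇒ exp(X1) = 0
  r1: exp(X3) + (1)·1 = 0 ⇒ exp(X3) = -1
Π_3 = X3^-1 · X5

["0", "0", "-1", "0", "1"]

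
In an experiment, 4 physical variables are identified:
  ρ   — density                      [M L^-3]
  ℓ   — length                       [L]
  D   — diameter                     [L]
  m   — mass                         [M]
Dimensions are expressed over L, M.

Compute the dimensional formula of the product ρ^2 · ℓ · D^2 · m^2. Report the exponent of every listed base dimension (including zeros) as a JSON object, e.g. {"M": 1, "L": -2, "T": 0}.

{"L": -3, "M": 4}

Write exponents as rows L,M / cols ρ,ℓ,D,m:
  L: [-3  1  1  0]
  M: [ 1  0  0  1]
  [L]: (2)·-3+(1)·1+(2)·1+(2)·0 = -3
  [M]: (2)·1+(1)·0+(2)·0+(2)·1 = 4
⇒ L^-3 M^4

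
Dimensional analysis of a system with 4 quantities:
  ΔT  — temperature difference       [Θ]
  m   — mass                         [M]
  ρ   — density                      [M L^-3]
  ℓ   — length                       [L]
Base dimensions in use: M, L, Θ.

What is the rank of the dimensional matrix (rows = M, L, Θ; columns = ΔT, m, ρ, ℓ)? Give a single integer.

Write exponents as rows M,L,Θ / cols ΔT,m,ρ,ℓ:
  M: [ 0  1  1  0]
  L: [ 0  0 -3  1]
  Θ: [ 1  0  0  0]
Row reduction gives pivot columns ΔT,m,ρ; rank = 3

3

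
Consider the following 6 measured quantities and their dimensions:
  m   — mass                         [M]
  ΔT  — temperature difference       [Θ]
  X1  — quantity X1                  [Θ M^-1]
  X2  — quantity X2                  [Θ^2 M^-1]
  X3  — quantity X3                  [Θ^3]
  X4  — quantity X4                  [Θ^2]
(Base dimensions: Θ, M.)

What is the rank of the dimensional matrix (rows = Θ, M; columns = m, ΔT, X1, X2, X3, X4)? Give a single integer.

2

Exponent matrix [Θ,M] × [m,ΔT,X1,X2,X3,X4]:
  Θ: [ 0  1  1  2  3  2]
  M: [ 1  0 -1 -1  0  0]
Echelon form has 2 nonzero rows (pivots: m,ΔT)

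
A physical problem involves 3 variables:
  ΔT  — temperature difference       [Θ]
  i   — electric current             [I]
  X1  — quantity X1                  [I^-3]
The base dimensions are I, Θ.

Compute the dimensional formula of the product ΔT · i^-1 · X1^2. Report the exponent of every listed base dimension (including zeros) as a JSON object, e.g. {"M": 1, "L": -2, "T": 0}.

{"I": -7, "Θ": 1}

Dimensional matrix (I×Θ by ΔT×i×X1):
  I: [ 0  1 -3]
  Θ: [ 1  0  0]
  [I]: (1)·0+(-1)·1+(2)·-3 = -7
  [Θ]: (1)·1+(-1)·0+(2)·0 = 1
⇒ I^-7 Θ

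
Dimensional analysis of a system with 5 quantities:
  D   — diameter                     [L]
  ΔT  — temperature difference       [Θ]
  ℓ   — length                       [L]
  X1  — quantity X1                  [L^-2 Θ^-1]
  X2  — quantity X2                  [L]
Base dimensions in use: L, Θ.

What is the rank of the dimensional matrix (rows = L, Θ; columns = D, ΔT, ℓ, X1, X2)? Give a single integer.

Dimensional matrix (L×Θ by D×ΔT×ℓ×X1×X2):
  L: [ 1  0  1 -2  1]
  Θ: [ 0  1  0 -1  0]
Row reduction gives pivot columns D,ΔT; rank = 2

2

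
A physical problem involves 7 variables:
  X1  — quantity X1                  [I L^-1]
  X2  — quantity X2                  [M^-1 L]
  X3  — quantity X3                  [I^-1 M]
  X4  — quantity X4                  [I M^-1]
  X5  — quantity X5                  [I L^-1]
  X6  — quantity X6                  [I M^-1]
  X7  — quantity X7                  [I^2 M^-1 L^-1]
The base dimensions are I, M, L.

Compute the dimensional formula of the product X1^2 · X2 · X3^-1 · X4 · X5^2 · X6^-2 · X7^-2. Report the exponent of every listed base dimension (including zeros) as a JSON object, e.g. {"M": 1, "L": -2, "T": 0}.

Write exponents as rows I,M,L / cols X1,X2,X3,X4,X5,X6,X7:
  I: [ 1  0 -1  1  1  1  2]
  M: [ 0 -1  1 -1  0 -1 -1]
  L: [-1  1  0  0 -1  0 -1]
  [I]: (2)·1+(1)·0+(-1)·-1+(1)·1+(2)·1+(-2)·1+(-2)·2 = 0
  [M]: (2)·0+(1)·-1+(-1)·1+(1)·-1+(2)·0+(-2)·-1+(-2)·-1 = 1
  [L]: (2)·-1+(1)·1+(-1)·0+(1)·0+(2)·-1+(-2)·0+(-2)·-1 = -1
⇒ M L^-1

{"I": 0, "M": 1, "L": -1}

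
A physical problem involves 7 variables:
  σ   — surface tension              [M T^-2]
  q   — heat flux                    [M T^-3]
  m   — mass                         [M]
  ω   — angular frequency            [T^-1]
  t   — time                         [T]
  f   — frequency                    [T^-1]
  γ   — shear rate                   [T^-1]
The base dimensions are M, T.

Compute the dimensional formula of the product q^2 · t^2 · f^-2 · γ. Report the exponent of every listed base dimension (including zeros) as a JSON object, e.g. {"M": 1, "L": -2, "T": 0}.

Exponent matrix [M,T] × [σ,q,m,ω,t,f,γ]:
  M: [ 1  1  1  0  0  0  0]
  T: [-2 -3  0 -1  1 -1 -1]
  [M]: (2)·1+(2)·0+(-2)·0+(1)·0 = 2
  [T]: (2)·-3+(2)·1+(-2)·-1+(1)·-1 = -3
⇒ M^2 T^-3

{"M": 2, "T": -3}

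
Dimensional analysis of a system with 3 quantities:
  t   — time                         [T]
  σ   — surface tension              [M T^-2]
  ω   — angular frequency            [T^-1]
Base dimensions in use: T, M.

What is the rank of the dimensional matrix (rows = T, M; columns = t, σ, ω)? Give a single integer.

Exponent matrix [T,M] × [t,σ,ω]:
  T: [ 1 -2 -1]
  M: [ 0  1  0]
RREF → pivots at {t,σ} ⇒ r = 2

2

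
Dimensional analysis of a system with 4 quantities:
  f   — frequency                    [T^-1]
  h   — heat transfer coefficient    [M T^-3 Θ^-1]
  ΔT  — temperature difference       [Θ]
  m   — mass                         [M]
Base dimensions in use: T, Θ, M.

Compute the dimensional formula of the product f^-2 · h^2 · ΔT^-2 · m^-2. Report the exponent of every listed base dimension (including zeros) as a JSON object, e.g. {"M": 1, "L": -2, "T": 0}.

{"T": -4, "Θ": -4, "M": 0}

Dimensional matrix (T×Θ×M by f×h×ΔT×m):
  T: [-1 -3  0  0]
  Θ: [ 0 -1  1  0]
  M: [ 0  1  0  1]
  [T]: (-2)·-1+(2)·-3+(-2)·0+(-2)·0 = -4
  [Θ]: (-2)·0+(2)·-1+(-2)·1+(-2)·0 = -4
  [M]: (-2)·0+(2)·1+(-2)·0+(-2)·1 = 0
⇒ T^-4 Θ^-4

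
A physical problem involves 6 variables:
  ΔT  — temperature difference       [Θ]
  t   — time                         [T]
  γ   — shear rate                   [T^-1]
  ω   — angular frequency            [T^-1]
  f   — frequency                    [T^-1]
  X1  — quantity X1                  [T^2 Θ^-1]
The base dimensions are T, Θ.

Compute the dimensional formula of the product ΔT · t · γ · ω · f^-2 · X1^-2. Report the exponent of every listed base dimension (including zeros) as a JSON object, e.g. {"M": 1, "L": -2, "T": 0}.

{"T": -3, "Θ": 3}

Dimensional matrix (T×Θ by ΔT×t×γ×ω×f×X1):
  T: [ 0  1 -1 -1 -1  2]
  Θ: [ 1  0  0  0  0 -1]
  [T]: (1)·0+(1)·1+(1)·-1+(1)·-1+(-2)·-1+(-2)·2 = -3
  [Θ]: (1)·1+(1)·0+(1)·0+(1)·0+(-2)·0+(-2)·-1 = 3
⇒ T^-3 Θ^3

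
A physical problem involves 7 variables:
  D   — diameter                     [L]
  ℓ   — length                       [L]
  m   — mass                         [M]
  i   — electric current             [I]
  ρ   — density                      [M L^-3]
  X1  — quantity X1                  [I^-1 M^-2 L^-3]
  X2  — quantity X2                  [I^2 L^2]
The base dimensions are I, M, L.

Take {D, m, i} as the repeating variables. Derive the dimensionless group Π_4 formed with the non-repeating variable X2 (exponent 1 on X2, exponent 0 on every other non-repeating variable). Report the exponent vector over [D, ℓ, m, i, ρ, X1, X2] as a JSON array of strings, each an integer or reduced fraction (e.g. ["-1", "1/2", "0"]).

["-2", "0", "0", "-2", "0", "0", "1"]

Dimensional matrix (I×M×L by D×ℓ×m×i×ρ×X1×X2):
  I: [ 0  0  0  1  0 -1  2]
  M: [ 0  0  1  0  1 -2  0]
  L: [ 1  1  0  0 -3 -3  2]
Echelon form has 3 nonzero rows (pivots: D,m,i)
Pivot set = {D,m,i}, free = {ℓ,ρ,X1,X2}
RREF:
  r0: [   1    1    0    0   -3   -3    2]
  r1: [   0    0    1    0    1   -2    0]
  r2: [   0    0    0    1    0   -1    2]
Fix exponent of X2 at 1, ℓ at 0, ρ at 0, X1 at 0; solve each RREF row for its pivot's exponent:
  r0: exp(D) + (2)·1 = 0 ⇒ exp(D) = -2
  r1: exp(m) + (0)·1 = 0 ⇒ exp(m) = 0
  r2: exp(i) + (2)·1 = 0 ⇒ exp(i) = -2
Π_4 = D^-2 · i^-2 · X2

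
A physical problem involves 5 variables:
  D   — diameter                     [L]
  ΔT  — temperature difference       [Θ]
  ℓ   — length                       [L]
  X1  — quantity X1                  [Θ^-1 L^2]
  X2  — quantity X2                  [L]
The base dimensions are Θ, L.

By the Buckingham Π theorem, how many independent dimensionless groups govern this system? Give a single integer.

Write exponents as rows Θ,L / cols D,ΔT,ℓ,X1,X2:
  Θ: [ 0  1  0 -1  0]
  L: [ 1  0  1  2  1]
Echelon form has 2 nonzero rows (pivots: D,ΔT)
5 vars − rank 2 = 3 Π groups

3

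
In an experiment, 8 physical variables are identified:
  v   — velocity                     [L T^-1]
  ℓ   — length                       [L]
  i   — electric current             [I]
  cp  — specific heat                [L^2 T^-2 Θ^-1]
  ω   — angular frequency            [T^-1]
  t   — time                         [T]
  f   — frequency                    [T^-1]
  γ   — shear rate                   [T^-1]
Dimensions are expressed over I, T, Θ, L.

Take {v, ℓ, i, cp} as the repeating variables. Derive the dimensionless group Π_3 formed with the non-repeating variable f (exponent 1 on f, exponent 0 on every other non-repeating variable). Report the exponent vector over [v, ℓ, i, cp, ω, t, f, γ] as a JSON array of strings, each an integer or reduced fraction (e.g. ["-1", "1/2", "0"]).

["-1", "1", "0", "0", "0", "0", "1", "0"]

Exponent matrix [I,T,Θ,L] × [v,ℓ,i,cp,ω,t,f,γ]:
  I: [ 0  0  1  0  0  0  0  0]
  T: [-1  0  0 -2 -1  1 -1 -1]
  Θ: [ 0  0  0 -1  0  0  0  0]
  L: [ 1  1  0  2  0  0  0  0]
RREF → pivots at {v,ℓ,i,cp} ⇒ r = 4
Pivot set = {v,ℓ,i,cp}, free = {ω,t,f,γ}
RREF:
  r0: [   1    0    0    0    1   -1    1    1]
  r1: [   0    1    0    0   -1    1   -1   -1]
  r2: [   0    0    1    0    0    0    0    0]
  r3: [   0    0    0    1    0    0    0    0]
Fix exponent of f at 1, ω at 0, t at 0, γ at 0; solve each RREF row for its pivot's exponent:
  r0: exp(v) + (1)·1 = 0 ⇒ exp(v) = -1
  r1: exp(ℓ) + (-1)·1 = 0 ⇒ exp(ℓ) = 1
  r2: exp(i) + (0)·1 = 0 ⇒ exp(i) = 0
  r3: exp(cp) + (0)·1 = 0 ⇒ exp(cp) = 0
Π_3 = v^-1 · ℓ · f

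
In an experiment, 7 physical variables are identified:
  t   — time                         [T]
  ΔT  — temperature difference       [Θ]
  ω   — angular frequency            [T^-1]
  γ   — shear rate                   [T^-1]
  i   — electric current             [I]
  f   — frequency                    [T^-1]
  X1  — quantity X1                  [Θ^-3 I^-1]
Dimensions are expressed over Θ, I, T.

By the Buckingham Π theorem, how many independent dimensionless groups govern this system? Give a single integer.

Write exponents as rows Θ,I,T / cols t,ΔT,ω,γ,i,f,X1:
  Θ: [ 0  1  0  0  0  0 -3]
  I: [ 0  0  0  0  1  0 -1]
  T: [ 1  0 -1 -1  0 -1  0]
RREF → pivots at {t,ΔT,i} ⇒ r = 3
7 vars − rank 3 = 4 Π groups

4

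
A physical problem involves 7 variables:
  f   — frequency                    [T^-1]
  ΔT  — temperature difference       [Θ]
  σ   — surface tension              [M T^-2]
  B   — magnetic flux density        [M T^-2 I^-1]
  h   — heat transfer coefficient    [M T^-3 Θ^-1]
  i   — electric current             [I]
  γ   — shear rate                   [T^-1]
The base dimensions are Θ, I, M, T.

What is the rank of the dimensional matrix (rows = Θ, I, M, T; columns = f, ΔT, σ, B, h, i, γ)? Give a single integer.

Exponent matrix [Θ,I,M,T] × [f,ΔT,σ,B,h,i,γ]:
  Θ: [ 0  1  0  0 -1  0  0]
  I: [ 0  0  0 -1  0  1  0]
  M: [ 0  0  1  1  1  0  0]
  T: [-1  0 -2 -2 -3  0 -1]
Row reduction gives pivot columns f,ΔT,σ,B; rank = 4

4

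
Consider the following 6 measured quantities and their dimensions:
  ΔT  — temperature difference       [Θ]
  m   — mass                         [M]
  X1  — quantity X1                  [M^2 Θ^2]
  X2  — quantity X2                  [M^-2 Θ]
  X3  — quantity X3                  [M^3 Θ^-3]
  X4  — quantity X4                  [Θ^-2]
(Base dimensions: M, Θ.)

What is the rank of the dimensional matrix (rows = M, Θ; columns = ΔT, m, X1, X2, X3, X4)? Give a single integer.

2

Exponent matrix [M,Θ] × [ΔT,m,X1,X2,X3,X4]:
  M: [ 0  1  2 -2  3  0]
  Θ: [ 1  0  2  1 -3 -2]
Row reduction gives pivot columns ΔT,m; rank = 2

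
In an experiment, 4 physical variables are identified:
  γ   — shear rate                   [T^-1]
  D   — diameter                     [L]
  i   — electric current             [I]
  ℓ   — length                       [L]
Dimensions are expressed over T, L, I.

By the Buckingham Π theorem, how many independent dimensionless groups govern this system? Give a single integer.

Write exponents as rows T,L,I / cols γ,D,i,ℓ:
  T: [-1  0  0  0]
  L: [ 0  1  0  1]
  I: [ 0  0  1  0]
Row reduction gives pivot columns γ,D,i; rank = 3
4 vars − rank 3 = 1 Π group

1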